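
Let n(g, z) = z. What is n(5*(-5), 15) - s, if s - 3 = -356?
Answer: 368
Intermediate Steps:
s = -353 (s = 3 - 356 = -353)
n(5*(-5), 15) - s = 15 - 1*(-353) = 15 + 353 = 368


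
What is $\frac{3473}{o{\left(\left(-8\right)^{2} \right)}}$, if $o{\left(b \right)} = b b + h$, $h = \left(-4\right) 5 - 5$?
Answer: $\frac{151}{177} \approx 0.85311$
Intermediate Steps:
$h = -25$ ($h = -20 - 5 = -25$)
$o{\left(b \right)} = -25 + b^{2}$ ($o{\left(b \right)} = b b - 25 = b^{2} - 25 = -25 + b^{2}$)
$\frac{3473}{o{\left(\left(-8\right)^{2} \right)}} = \frac{3473}{-25 + \left(\left(-8\right)^{2}\right)^{2}} = \frac{3473}{-25 + 64^{2}} = \frac{3473}{-25 + 4096} = \frac{3473}{4071} = 3473 \cdot \frac{1}{4071} = \frac{151}{177}$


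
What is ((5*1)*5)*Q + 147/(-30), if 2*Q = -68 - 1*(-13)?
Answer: -3462/5 ≈ -692.40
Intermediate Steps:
Q = -55/2 (Q = (-68 - 1*(-13))/2 = (-68 + 13)/2 = (½)*(-55) = -55/2 ≈ -27.500)
((5*1)*5)*Q + 147/(-30) = ((5*1)*5)*(-55/2) + 147/(-30) = (5*5)*(-55/2) + 147*(-1/30) = 25*(-55/2) - 49/10 = -1375/2 - 49/10 = -3462/5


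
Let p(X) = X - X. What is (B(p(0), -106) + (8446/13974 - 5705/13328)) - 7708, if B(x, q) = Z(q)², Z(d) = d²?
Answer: 98788345307483/782544 ≈ 1.2624e+8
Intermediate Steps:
p(X) = 0
B(x, q) = q⁴ (B(x, q) = (q²)² = q⁴)
(B(p(0), -106) + (8446/13974 - 5705/13328)) - 7708 = ((-106)⁴ + (8446/13974 - 5705/13328)) - 7708 = (126247696 + (8446*(1/13974) - 5705*1/13328)) - 7708 = (126247696 + (4223/6987 - 815/1904)) - 7708 = (126247696 + 138011/782544) - 7708 = 98794377156635/782544 - 7708 = 98788345307483/782544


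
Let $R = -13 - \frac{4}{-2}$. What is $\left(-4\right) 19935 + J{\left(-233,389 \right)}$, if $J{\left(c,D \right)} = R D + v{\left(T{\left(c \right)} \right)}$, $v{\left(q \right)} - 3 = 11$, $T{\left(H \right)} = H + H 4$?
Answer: $-84005$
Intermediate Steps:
$T{\left(H \right)} = 5 H$ ($T{\left(H \right)} = H + 4 H = 5 H$)
$v{\left(q \right)} = 14$ ($v{\left(q \right)} = 3 + 11 = 14$)
$R = -11$ ($R = -13 - -2 = -13 + 2 = -11$)
$J{\left(c,D \right)} = 14 - 11 D$ ($J{\left(c,D \right)} = - 11 D + 14 = 14 - 11 D$)
$\left(-4\right) 19935 + J{\left(-233,389 \right)} = \left(-4\right) 19935 + \left(14 - 4279\right) = -79740 + \left(14 - 4279\right) = -79740 - 4265 = -84005$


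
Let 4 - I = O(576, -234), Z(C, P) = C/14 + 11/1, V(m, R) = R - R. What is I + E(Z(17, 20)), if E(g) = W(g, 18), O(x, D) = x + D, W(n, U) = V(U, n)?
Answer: -338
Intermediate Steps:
V(m, R) = 0
Z(C, P) = 11 + C/14 (Z(C, P) = C*(1/14) + 11*1 = C/14 + 11 = 11 + C/14)
W(n, U) = 0
O(x, D) = D + x
E(g) = 0
I = -338 (I = 4 - (-234 + 576) = 4 - 1*342 = 4 - 342 = -338)
I + E(Z(17, 20)) = -338 + 0 = -338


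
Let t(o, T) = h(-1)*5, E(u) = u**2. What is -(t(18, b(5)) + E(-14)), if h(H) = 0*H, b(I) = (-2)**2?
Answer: -196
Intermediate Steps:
b(I) = 4
h(H) = 0
t(o, T) = 0 (t(o, T) = 0*5 = 0)
-(t(18, b(5)) + E(-14)) = -(0 + (-14)**2) = -(0 + 196) = -1*196 = -196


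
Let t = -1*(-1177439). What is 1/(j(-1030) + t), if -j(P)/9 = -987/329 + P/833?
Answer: 833/980838448 ≈ 8.4927e-7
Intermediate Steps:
j(P) = 27 - 9*P/833 (j(P) = -9*(-987/329 + P/833) = -9*(-987*1/329 + P*(1/833)) = -9*(-3 + P/833) = 27 - 9*P/833)
t = 1177439
1/(j(-1030) + t) = 1/((27 - 9/833*(-1030)) + 1177439) = 1/((27 + 9270/833) + 1177439) = 1/(31761/833 + 1177439) = 1/(980838448/833) = 833/980838448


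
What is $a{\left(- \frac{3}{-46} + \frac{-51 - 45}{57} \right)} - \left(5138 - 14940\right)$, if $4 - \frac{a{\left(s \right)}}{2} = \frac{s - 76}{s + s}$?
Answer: $\frac{13813311}{1415} \approx 9762.1$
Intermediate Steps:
$a{\left(s \right)} = 8 - \frac{-76 + s}{s}$ ($a{\left(s \right)} = 8 - 2 \frac{s - 76}{s + s} = 8 - 2 \frac{-76 + s}{2 s} = 8 - \frac{-76 + s}{s}$)
$a{\left(- \frac{3}{-46} + \frac{-51 - 45}{57} \right)} - \left(5138 - 14940\right) = \left(7 + \frac{76}{- \frac{3}{-46} + \frac{-51 - 45}{57}}\right) - \left(5138 - 14940\right) = \left(7 + \frac{76}{\left(-3\right) \left(- \frac{1}{46}\right) - \frac{32}{19}}\right) - -9802 = \left(7 + \frac{76}{\frac{3}{46} - \frac{32}{19}}\right) + 9802 = \left(7 + \frac{76}{- \frac{1415}{874}}\right) + 9802 = \left(7 + 76 \left(- \frac{874}{1415}\right)\right) + 9802 = \left(7 - \frac{66424}{1415}\right) + 9802 = - \frac{56519}{1415} + 9802 = \frac{13813311}{1415}$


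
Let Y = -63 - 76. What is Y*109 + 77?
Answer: -15074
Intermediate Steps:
Y = -139
Y*109 + 77 = -139*109 + 77 = -15151 + 77 = -15074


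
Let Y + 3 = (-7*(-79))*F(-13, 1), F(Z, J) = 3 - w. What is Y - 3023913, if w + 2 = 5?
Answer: -3023916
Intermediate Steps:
w = 3 (w = -2 + 5 = 3)
F(Z, J) = 0 (F(Z, J) = 3 - 1*3 = 3 - 3 = 0)
Y = -3 (Y = -3 - 7*(-79)*0 = -3 + 553*0 = -3 + 0 = -3)
Y - 3023913 = -3 - 3023913 = -3023916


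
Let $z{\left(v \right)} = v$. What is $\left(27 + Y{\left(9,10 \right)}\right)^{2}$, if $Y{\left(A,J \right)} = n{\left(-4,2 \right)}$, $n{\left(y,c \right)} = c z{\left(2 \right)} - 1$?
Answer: $900$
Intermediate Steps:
$n{\left(y,c \right)} = -1 + 2 c$ ($n{\left(y,c \right)} = c 2 - 1 = 2 c - 1 = -1 + 2 c$)
$Y{\left(A,J \right)} = 3$ ($Y{\left(A,J \right)} = -1 + 2 \cdot 2 = -1 + 4 = 3$)
$\left(27 + Y{\left(9,10 \right)}\right)^{2} = \left(27 + 3\right)^{2} = 30^{2} = 900$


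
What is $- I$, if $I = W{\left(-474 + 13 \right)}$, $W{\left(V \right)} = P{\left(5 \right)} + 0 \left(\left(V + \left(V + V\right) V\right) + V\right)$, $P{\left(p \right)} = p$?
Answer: $-5$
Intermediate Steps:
$W{\left(V \right)} = 5$ ($W{\left(V \right)} = 5 + 0 \left(\left(V + \left(V + V\right) V\right) + V\right) = 5 + 0 \left(\left(V + 2 V V\right) + V\right) = 5 + 0 \left(\left(V + 2 V^{2}\right) + V\right) = 5 + 0 \left(2 V + 2 V^{2}\right) = 5 + 0 = 5$)
$I = 5$
$- I = \left(-1\right) 5 = -5$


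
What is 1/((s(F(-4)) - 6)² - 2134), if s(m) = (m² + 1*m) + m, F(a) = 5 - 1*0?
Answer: -1/1293 ≈ -0.00077340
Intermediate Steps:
F(a) = 5 (F(a) = 5 + 0 = 5)
s(m) = m² + 2*m (s(m) = (m² + m) + m = (m + m²) + m = m² + 2*m)
1/((s(F(-4)) - 6)² - 2134) = 1/((5*(2 + 5) - 6)² - 2134) = 1/((5*7 - 6)² - 2134) = 1/((35 - 6)² - 2134) = 1/(29² - 2134) = 1/(841 - 2134) = 1/(-1293) = -1/1293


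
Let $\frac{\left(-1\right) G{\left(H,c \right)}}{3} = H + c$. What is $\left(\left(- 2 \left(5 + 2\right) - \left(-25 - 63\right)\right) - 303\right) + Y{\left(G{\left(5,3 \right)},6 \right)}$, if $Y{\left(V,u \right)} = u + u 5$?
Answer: $-193$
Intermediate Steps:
$G{\left(H,c \right)} = - 3 H - 3 c$ ($G{\left(H,c \right)} = - 3 \left(H + c\right) = - 3 H - 3 c$)
$Y{\left(V,u \right)} = 6 u$ ($Y{\left(V,u \right)} = u + 5 u = 6 u$)
$\left(\left(- 2 \left(5 + 2\right) - \left(-25 - 63\right)\right) - 303\right) + Y{\left(G{\left(5,3 \right)},6 \right)} = \left(\left(- 2 \left(5 + 2\right) - \left(-25 - 63\right)\right) - 303\right) + 6 \cdot 6 = \left(\left(\left(-2\right) 7 - \left(-25 - 63\right)\right) - 303\right) + 36 = \left(\left(-14 - -88\right) - 303\right) + 36 = \left(\left(-14 + 88\right) - 303\right) + 36 = \left(74 - 303\right) + 36 = -229 + 36 = -193$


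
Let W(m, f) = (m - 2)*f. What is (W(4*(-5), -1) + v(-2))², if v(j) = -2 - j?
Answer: 484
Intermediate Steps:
W(m, f) = f*(-2 + m) (W(m, f) = (-2 + m)*f = f*(-2 + m))
(W(4*(-5), -1) + v(-2))² = (-(-2 + 4*(-5)) + (-2 - 1*(-2)))² = (-(-2 - 20) + (-2 + 2))² = (-1*(-22) + 0)² = (22 + 0)² = 22² = 484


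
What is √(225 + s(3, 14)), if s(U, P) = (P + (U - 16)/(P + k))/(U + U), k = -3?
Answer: √109934/22 ≈ 15.071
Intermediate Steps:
s(U, P) = (P + (-16 + U)/(-3 + P))/(2*U) (s(U, P) = (P + (U - 16)/(P - 3))/(U + U) = (P + (-16 + U)/(-3 + P))/((2*U)) = (P + (-16 + U)/(-3 + P))*(1/(2*U)) = (P + (-16 + U)/(-3 + P))/(2*U))
√(225 + s(3, 14)) = √(225 + (½)*(-16 + 3 + 14² - 3*14)/(3*(-3 + 14))) = √(225 + (½)*(⅓)*(-16 + 3 + 196 - 42)/11) = √(225 + (½)*(⅓)*(1/11)*141) = √(225 + 47/22) = √(4997/22) = √109934/22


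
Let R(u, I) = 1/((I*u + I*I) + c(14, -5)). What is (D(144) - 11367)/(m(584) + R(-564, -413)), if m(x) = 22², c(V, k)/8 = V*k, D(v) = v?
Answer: -1507402281/65007815 ≈ -23.188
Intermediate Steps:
c(V, k) = 8*V*k (c(V, k) = 8*(V*k) = 8*V*k)
m(x) = 484
R(u, I) = 1/(-560 + I² + I*u) (R(u, I) = 1/((I*u + I*I) + 8*14*(-5)) = 1/((I*u + I²) - 560) = 1/((I² + I*u) - 560) = 1/(-560 + I² + I*u))
(D(144) - 11367)/(m(584) + R(-564, -413)) = (144 - 11367)/(484 + 1/(-560 + (-413)² - 413*(-564))) = -11223/(484 + 1/(-560 + 170569 + 232932)) = -11223/(484 + 1/402941) = -11223/195023445/402941 = -11223*402941/195023445 = -1507402281/65007815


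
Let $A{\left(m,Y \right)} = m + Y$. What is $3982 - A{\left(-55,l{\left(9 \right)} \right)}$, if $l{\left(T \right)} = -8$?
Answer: $4045$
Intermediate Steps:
$A{\left(m,Y \right)} = Y + m$
$3982 - A{\left(-55,l{\left(9 \right)} \right)} = 3982 - \left(-8 - 55\right) = 3982 - -63 = 3982 + 63 = 4045$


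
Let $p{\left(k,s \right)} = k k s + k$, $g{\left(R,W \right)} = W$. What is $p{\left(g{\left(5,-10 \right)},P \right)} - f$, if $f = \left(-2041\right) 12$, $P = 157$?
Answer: $40182$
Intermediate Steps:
$p{\left(k,s \right)} = k + s k^{2}$ ($p{\left(k,s \right)} = k^{2} s + k = s k^{2} + k = k + s k^{2}$)
$f = -24492$
$p{\left(g{\left(5,-10 \right)},P \right)} - f = - 10 \left(1 - 1570\right) - -24492 = - 10 \left(1 - 1570\right) + 24492 = \left(-10\right) \left(-1569\right) + 24492 = 15690 + 24492 = 40182$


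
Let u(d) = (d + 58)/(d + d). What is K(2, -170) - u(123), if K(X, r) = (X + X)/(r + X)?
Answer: -218/287 ≈ -0.75958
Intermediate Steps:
u(d) = (58 + d)/(2*d) (u(d) = (58 + d)/((2*d)) = (58 + d)*(1/(2*d)) = (58 + d)/(2*d))
K(X, r) = 2*X/(X + r) (K(X, r) = (2*X)/(X + r) = 2*X/(X + r))
K(2, -170) - u(123) = 2*2/(2 - 170) - (58 + 123)/(2*123) = 2*2/(-168) - 181/(2*123) = 2*2*(-1/168) - 1*181/246 = -1/42 - 181/246 = -218/287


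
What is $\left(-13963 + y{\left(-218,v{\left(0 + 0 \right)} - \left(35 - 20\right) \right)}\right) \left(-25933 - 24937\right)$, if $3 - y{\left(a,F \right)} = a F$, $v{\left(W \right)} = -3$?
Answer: $909759080$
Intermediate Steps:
$y{\left(a,F \right)} = 3 - F a$ ($y{\left(a,F \right)} = 3 - a F = 3 - F a$)
$\left(-13963 + y{\left(-218,v{\left(0 + 0 \right)} - \left(35 - 20\right) \right)}\right) \left(-25933 - 24937\right) = \left(-13963 + \left(3 - \left(-3 - \left(35 - 20\right)\right) \left(-218\right)\right)\right) \left(-25933 - 24937\right) = \left(-13963 + \left(3 - \left(-3 - 15\right) \left(-218\right)\right)\right) \left(-50870\right) = \left(-13963 + \left(3 - \left(-18\right) \left(-218\right)\right)\right) \left(-50870\right) = \left(-13963 + \left(3 - 3924\right)\right) \left(-50870\right) = \left(-13963 - 3921\right) \left(-50870\right) = \left(-17884\right) \left(-50870\right) = 909759080$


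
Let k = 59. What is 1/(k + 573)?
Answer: 1/632 ≈ 0.0015823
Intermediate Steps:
1/(k + 573) = 1/(59 + 573) = 1/632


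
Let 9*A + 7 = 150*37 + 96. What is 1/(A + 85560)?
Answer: 9/775679 ≈ 1.1603e-5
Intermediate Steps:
A = 5639/9 (A = -7/9 + (150*37 + 96)/9 = -7/9 + (5550 + 96)/9 = -7/9 + (1/9)*5646 = -7/9 + 1882/3 = 5639/9 ≈ 626.56)
1/(A + 85560) = 1/(5639/9 + 85560) = 1/(775679/9) = 9/775679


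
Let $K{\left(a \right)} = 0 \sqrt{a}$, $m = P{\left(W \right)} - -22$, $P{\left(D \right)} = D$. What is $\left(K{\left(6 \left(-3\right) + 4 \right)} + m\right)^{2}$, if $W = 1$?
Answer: $529$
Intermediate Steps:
$m = 23$ ($m = 1 - -22 = 1 + 22 = 23$)
$K{\left(a \right)} = 0$
$\left(K{\left(6 \left(-3\right) + 4 \right)} + m\right)^{2} = \left(0 + 23\right)^{2} = 23^{2} = 529$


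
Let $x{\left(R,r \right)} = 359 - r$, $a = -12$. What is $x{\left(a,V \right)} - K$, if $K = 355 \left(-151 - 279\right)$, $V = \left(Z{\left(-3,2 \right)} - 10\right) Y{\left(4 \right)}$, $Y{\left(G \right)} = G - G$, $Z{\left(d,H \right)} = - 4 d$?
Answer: $153009$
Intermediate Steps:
$Y{\left(G \right)} = 0$
$V = 0$ ($V = \left(\left(-4\right) \left(-3\right) - 10\right) 0 = \left(12 - 10\right) 0 = 2 \cdot 0 = 0$)
$K = -152650$ ($K = 355 \left(-430\right) = -152650$)
$x{\left(a,V \right)} - K = \left(359 - 0\right) - -152650 = \left(359 + 0\right) + 152650 = 359 + 152650 = 153009$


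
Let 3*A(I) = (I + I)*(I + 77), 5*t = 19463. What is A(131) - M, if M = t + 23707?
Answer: -141514/15 ≈ -9434.3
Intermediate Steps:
t = 19463/5 (t = (⅕)*19463 = 19463/5 ≈ 3892.6)
M = 137998/5 (M = 19463/5 + 23707 = 137998/5 ≈ 27600.)
A(I) = 2*I*(77 + I)/3 (A(I) = ((I + I)*(I + 77))/3 = ((2*I)*(77 + I))/3 = (2*I*(77 + I))/3 = 2*I*(77 + I)/3)
A(131) - M = (⅔)*131*(77 + 131) - 1*137998/5 = (⅔)*131*208 - 137998/5 = 54496/3 - 137998/5 = -141514/15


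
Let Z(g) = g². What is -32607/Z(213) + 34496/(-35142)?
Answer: -150606901/88575411 ≈ -1.7003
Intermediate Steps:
-32607/Z(213) + 34496/(-35142) = -32607/(213²) + 34496/(-35142) = -32607/45369 + 34496*(-1/35142) = -32607*1/45369 - 17248/17571 = -3623/5041 - 17248/17571 = -150606901/88575411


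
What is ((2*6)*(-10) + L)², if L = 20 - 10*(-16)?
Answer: 3600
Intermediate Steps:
L = 180 (L = 20 + 160 = 180)
((2*6)*(-10) + L)² = ((2*6)*(-10) + 180)² = (12*(-10) + 180)² = (-120 + 180)² = 60² = 3600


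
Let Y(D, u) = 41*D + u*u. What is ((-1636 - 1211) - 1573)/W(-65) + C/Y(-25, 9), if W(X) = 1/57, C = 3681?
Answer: -237835041/944 ≈ -2.5194e+5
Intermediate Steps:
W(X) = 1/57
Y(D, u) = u**2 + 41*D (Y(D, u) = 41*D + u**2 = u**2 + 41*D)
((-1636 - 1211) - 1573)/W(-65) + C/Y(-25, 9) = ((-1636 - 1211) - 1573)/(1/57) + 3681/(9**2 + 41*(-25)) = (-2847 - 1573)*57 + 3681/(81 - 1025) = -4420*57 + 3681/(-944) = -251940 + 3681*(-1/944) = -251940 - 3681/944 = -237835041/944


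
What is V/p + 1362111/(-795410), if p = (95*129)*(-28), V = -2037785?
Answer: 16478282833/3899099820 ≈ 4.2262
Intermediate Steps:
p = -343140 (p = 12255*(-28) = -343140)
V/p + 1362111/(-795410) = -2037785/(-343140) + 1362111/(-795410) = -2037785*(-1/343140) + 1362111*(-1/795410) = 407557/68628 - 1362111/795410 = 16478282833/3899099820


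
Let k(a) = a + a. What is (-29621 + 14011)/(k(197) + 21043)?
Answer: -15610/21437 ≈ -0.72818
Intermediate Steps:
k(a) = 2*a
(-29621 + 14011)/(k(197) + 21043) = (-29621 + 14011)/(2*197 + 21043) = -15610/(394 + 21043) = -15610/21437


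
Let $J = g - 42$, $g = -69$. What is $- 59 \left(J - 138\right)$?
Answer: $14691$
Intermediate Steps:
$J = -111$ ($J = -69 - 42 = -111$)
$- 59 \left(J - 138\right) = - 59 \left(-111 - 138\right) = \left(-59\right) \left(-249\right) = 14691$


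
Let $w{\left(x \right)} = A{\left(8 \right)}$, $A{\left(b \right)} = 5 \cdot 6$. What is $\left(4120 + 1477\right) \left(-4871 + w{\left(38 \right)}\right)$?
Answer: $-27095077$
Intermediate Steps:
$A{\left(b \right)} = 30$
$w{\left(x \right)} = 30$
$\left(4120 + 1477\right) \left(-4871 + w{\left(38 \right)}\right) = \left(4120 + 1477\right) \left(-4871 + 30\right) = 5597 \left(-4841\right) = -27095077$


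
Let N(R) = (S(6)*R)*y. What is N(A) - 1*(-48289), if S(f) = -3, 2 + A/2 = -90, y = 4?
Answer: 50497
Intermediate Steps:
A = -184 (A = -4 + 2*(-90) = -4 - 180 = -184)
N(R) = -12*R (N(R) = -3*R*4 = -12*R)
N(A) - 1*(-48289) = -12*(-184) - 1*(-48289) = 2208 + 48289 = 50497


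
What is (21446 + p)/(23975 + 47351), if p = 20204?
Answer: 20825/35663 ≈ 0.58394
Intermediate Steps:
(21446 + p)/(23975 + 47351) = (21446 + 20204)/(23975 + 47351) = 41650/71326 = 41650*(1/71326) = 20825/35663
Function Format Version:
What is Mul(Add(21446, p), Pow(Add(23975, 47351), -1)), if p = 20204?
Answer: Rational(20825, 35663) ≈ 0.58394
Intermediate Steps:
Mul(Add(21446, p), Pow(Add(23975, 47351), -1)) = Mul(Add(21446, 20204), Pow(Add(23975, 47351), -1)) = Mul(41650, Pow(71326, -1)) = Mul(41650, Rational(1, 71326)) = Rational(20825, 35663)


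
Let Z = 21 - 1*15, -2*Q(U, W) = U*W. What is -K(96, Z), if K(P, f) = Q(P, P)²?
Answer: -21233664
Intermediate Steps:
Q(U, W) = -U*W/2
Z = 6 (Z = 21 - 15 = 6)
K(P, f) = P⁴/4 (K(P, f) = (-P*P/2)² = (-P²/2)² = P⁴/4)
-K(96, Z) = -96⁴/4 = -84934656/4 = -1*21233664 = -21233664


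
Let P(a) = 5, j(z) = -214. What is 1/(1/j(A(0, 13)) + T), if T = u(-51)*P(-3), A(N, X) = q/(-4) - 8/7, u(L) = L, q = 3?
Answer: -214/54571 ≈ -0.0039215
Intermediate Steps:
A(N, X) = -53/28 (A(N, X) = 3/(-4) - 8/7 = 3*(-¼) - 8*⅐ = -¾ - 8/7 = -53/28)
T = -255 (T = -51*5 = -255)
1/(1/j(A(0, 13)) + T) = 1/(1/(-214) - 255) = 1/(-1/214 - 255) = 1/(-54571/214) = -214/54571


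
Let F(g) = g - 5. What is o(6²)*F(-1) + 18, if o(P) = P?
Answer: -198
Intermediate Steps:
F(g) = -5 + g
o(6²)*F(-1) + 18 = 6²*(-5 - 1) + 18 = 36*(-6) + 18 = -216 + 18 = -198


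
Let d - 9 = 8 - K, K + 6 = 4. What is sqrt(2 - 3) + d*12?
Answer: 228 + I ≈ 228.0 + 1.0*I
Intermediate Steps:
K = -2 (K = -6 + 4 = -2)
d = 19 (d = 9 + (8 - 1*(-2)) = 9 + (8 + 2) = 9 + 10 = 19)
sqrt(2 - 3) + d*12 = sqrt(2 - 3) + 19*12 = sqrt(-1) + 228 = I + 228 = 228 + I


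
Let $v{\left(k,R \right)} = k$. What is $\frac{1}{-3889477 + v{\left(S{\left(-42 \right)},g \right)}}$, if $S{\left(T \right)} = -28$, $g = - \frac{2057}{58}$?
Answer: $- \frac{1}{3889505} \approx -2.571 \cdot 10^{-7}$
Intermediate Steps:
$g = - \frac{2057}{58}$ ($g = \left(-2057\right) \frac{1}{58} = - \frac{2057}{58} \approx -35.466$)
$\frac{1}{-3889477 + v{\left(S{\left(-42 \right)},g \right)}} = \frac{1}{-3889477 - 28} = \frac{1}{-3889505} = - \frac{1}{3889505}$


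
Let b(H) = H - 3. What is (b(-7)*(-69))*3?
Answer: 2070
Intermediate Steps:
b(H) = -3 + H
(b(-7)*(-69))*3 = ((-3 - 7)*(-69))*3 = -10*(-69)*3 = 690*3 = 2070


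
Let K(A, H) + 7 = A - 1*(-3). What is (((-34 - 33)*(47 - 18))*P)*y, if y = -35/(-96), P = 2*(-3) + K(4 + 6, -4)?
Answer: 0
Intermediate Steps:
K(A, H) = -4 + A (K(A, H) = -7 + (A - 1*(-3)) = -7 + (A + 3) = -7 + (3 + A) = -4 + A)
P = 0 (P = 2*(-3) + (-4 + (4 + 6)) = -6 + (-4 + 10) = -6 + 6 = 0)
y = 35/96 (y = -35*(-1/96) = 35/96 ≈ 0.36458)
(((-34 - 33)*(47 - 18))*P)*y = (((-34 - 33)*(47 - 18))*0)*(35/96) = (-67*29*0)*(35/96) = -1943*0*(35/96) = 0*(35/96) = 0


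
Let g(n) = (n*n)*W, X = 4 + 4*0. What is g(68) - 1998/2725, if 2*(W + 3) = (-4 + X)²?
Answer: -37803198/2725 ≈ -13873.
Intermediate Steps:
X = 4 (X = 4 + 0 = 4)
W = -3 (W = -3 + (-4 + 4)²/2 = -3 + (½)*0² = -3 + (½)*0 = -3 + 0 = -3)
g(n) = -3*n² (g(n) = (n*n)*(-3) = n²*(-3) = -3*n²)
g(68) - 1998/2725 = -3*68² - 1998/2725 = -3*4624 - 1998/2725 = -13872 - 1*1998/2725 = -13872 - 1998/2725 = -37803198/2725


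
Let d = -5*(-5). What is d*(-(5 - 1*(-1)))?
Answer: -150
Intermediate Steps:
d = 25
d*(-(5 - 1*(-1))) = 25*(-(5 - 1*(-1))) = 25*(-(5 + 1)) = 25*(-1*6) = 25*(-6) = -150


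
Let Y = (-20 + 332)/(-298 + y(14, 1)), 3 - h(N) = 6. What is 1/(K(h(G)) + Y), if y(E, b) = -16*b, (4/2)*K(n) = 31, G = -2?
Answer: 314/4555 ≈ 0.068935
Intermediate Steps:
h(N) = -3 (h(N) = 3 - 1*6 = 3 - 6 = -3)
K(n) = 31/2 (K(n) = (1/2)*31 = 31/2)
Y = -156/157 (Y = (-20 + 332)/(-298 - 16*1) = 312/(-298 - 16) = 312/(-314) = 312*(-1/314) = -156/157 ≈ -0.99363)
1/(K(h(G)) + Y) = 1/(31/2 - 156/157) = 1/(4555/314) = 314/4555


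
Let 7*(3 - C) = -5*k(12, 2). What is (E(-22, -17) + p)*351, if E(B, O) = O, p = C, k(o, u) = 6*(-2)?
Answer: -55458/7 ≈ -7922.6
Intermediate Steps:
k(o, u) = -12
C = -39/7 (C = 3 - (-5)*(-12)/7 = 3 - 1/7*60 = 3 - 60/7 = -39/7 ≈ -5.5714)
p = -39/7 ≈ -5.5714
(E(-22, -17) + p)*351 = (-17 - 39/7)*351 = -158/7*351 = -55458/7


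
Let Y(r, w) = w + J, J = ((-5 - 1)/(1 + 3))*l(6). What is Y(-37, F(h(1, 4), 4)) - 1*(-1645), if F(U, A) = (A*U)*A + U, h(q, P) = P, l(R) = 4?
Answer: 1707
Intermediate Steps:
J = -6 (J = ((-5 - 1)/(1 + 3))*4 = -6/4*4 = -6*¼*4 = -3/2*4 = -6)
F(U, A) = U + U*A² (F(U, A) = U*A² + U = U + U*A²)
Y(r, w) = -6 + w (Y(r, w) = w - 6 = -6 + w)
Y(-37, F(h(1, 4), 4)) - 1*(-1645) = (-6 + 4*(1 + 4²)) - 1*(-1645) = (-6 + 4*(1 + 16)) + 1645 = (-6 + 4*17) + 1645 = (-6 + 68) + 1645 = 62 + 1645 = 1707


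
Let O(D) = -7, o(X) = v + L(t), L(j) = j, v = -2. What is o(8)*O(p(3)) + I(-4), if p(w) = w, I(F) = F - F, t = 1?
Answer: 7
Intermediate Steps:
I(F) = 0
o(X) = -1 (o(X) = -2 + 1 = -1)
o(8)*O(p(3)) + I(-4) = -1*(-7) + 0 = 7 + 0 = 7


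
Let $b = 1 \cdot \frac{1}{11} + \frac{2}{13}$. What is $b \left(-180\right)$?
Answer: $- \frac{6300}{143} \approx -44.056$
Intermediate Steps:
$b = \frac{35}{143}$ ($b = 1 \cdot \frac{1}{11} + 2 \cdot \frac{1}{13} = \frac{1}{11} + \frac{2}{13} = \frac{35}{143} \approx 0.24476$)
$b \left(-180\right) = \frac{35}{143} \left(-180\right) = - \frac{6300}{143}$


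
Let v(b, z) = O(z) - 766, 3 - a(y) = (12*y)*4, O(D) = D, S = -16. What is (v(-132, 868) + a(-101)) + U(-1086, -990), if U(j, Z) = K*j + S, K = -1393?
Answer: 1517735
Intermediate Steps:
U(j, Z) = -16 - 1393*j (U(j, Z) = -1393*j - 16 = -16 - 1393*j)
a(y) = 3 - 48*y (a(y) = 3 - 12*y*4 = 3 - 48*y)
v(b, z) = -766 + z (v(b, z) = z - 766 = -766 + z)
(v(-132, 868) + a(-101)) + U(-1086, -990) = ((-766 + 868) + (3 - 48*(-101))) + (-16 - 1393*(-1086)) = (102 + (3 + 4848)) + (-16 + 1512798) = (102 + 4851) + 1512782 = 4953 + 1512782 = 1517735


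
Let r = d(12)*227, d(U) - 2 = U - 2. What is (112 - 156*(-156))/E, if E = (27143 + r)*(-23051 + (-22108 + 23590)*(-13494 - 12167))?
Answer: -24448/1136518587151 ≈ -2.1511e-8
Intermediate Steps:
d(U) = U (d(U) = 2 + (U - 2) = 2 + (-2 + U) = U)
r = 2724 (r = 12*227 = 2724)
E = -1136518587151 (E = (27143 + 2724)*(-23051 + (-22108 + 23590)*(-13494 - 12167)) = 29867*(-23051 + 1482*(-25661)) = 29867*(-23051 - 38029602) = 29867*(-38052653) = -1136518587151)
(112 - 156*(-156))/E = (112 - 156*(-156))/(-1136518587151) = (112 + 24336)*(-1/1136518587151) = 24448*(-1/1136518587151) = -24448/1136518587151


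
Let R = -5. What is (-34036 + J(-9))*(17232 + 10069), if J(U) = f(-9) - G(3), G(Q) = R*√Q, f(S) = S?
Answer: -929462545 + 136505*√3 ≈ -9.2923e+8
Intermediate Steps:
G(Q) = -5*√Q
J(U) = -9 + 5*√3 (J(U) = -9 - (-5)*√3 = -9 + 5*√3)
(-34036 + J(-9))*(17232 + 10069) = (-34036 + (-9 + 5*√3))*(17232 + 10069) = (-34045 + 5*√3)*27301 = -929462545 + 136505*√3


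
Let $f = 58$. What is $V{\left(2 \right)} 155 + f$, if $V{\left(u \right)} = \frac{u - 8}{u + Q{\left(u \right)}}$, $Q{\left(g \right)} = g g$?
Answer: $-97$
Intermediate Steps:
$Q{\left(g \right)} = g^{2}$
$V{\left(u \right)} = \frac{-8 + u}{u + u^{2}}$ ($V{\left(u \right)} = \frac{u - 8}{u + u^{2}} = \frac{-8 + u}{u + u^{2}}$)
$V{\left(2 \right)} 155 + f = \frac{-8 + 2}{2 \left(1 + 2\right)} 155 + 58 = \frac{1}{2} \cdot \frac{1}{3} \left(-6\right) 155 + 58 = \left(-1\right) 155 + 58 = -155 + 58 = -97$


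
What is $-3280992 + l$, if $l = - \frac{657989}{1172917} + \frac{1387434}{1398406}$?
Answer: $- \frac{2690764431919170070}{820107085151} \approx -3.281 \cdot 10^{6}$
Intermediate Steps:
$l = \frac{353604579722}{820107085151}$ ($l = \left(-657989\right) \frac{1}{1172917} + 1387434 \cdot \frac{1}{1398406} = - \frac{657989}{1172917} + \frac{693717}{699203} = \frac{353604579722}{820107085151} \approx 0.43117$)
$-3280992 + l = -3280992 + \frac{353604579722}{820107085151} = - \frac{2690764431919170070}{820107085151}$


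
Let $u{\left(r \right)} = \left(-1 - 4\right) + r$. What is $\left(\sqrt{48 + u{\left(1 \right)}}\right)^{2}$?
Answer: $44$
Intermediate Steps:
$u{\left(r \right)} = -5 + r$
$\left(\sqrt{48 + u{\left(1 \right)}}\right)^{2} = \left(\sqrt{48 + \left(-5 + 1\right)}\right)^{2} = \left(\sqrt{48 - 4}\right)^{2} = \left(\sqrt{44}\right)^{2} = \left(2 \sqrt{11}\right)^{2} = 44$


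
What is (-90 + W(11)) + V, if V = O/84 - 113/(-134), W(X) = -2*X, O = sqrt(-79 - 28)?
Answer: -14895/134 + I*sqrt(107)/84 ≈ -111.16 + 0.12314*I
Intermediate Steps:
O = I*sqrt(107) (O = sqrt(-107) = I*sqrt(107) ≈ 10.344*I)
V = 113/134 + I*sqrt(107)/84 (V = (I*sqrt(107))/84 - 113/(-134) = (I*sqrt(107))*(1/84) - 113*(-1/134) = I*sqrt(107)/84 + 113/134 = 113/134 + I*sqrt(107)/84 ≈ 0.84328 + 0.12314*I)
(-90 + W(11)) + V = (-90 - 2*11) + (113/134 + I*sqrt(107)/84) = (-90 - 22) + (113/134 + I*sqrt(107)/84) = -112 + (113/134 + I*sqrt(107)/84) = -14895/134 + I*sqrt(107)/84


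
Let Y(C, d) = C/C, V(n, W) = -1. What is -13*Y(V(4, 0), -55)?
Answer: -13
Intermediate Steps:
Y(C, d) = 1
-13*Y(V(4, 0), -55) = -13*1 = -13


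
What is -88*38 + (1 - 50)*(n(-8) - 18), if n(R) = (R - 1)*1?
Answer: -2021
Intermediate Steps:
n(R) = -1 + R (n(R) = (-1 + R)*1 = -1 + R)
-88*38 + (1 - 50)*(n(-8) - 18) = -88*38 + (1 - 50)*((-1 - 8) - 18) = -3344 - 49*(-9 - 18) = -3344 - 49*(-27) = -3344 + 1323 = -2021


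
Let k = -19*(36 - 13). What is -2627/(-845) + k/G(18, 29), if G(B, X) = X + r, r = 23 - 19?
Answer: -282574/27885 ≈ -10.134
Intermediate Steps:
k = -437 (k = -19*23 = -437)
r = 4
G(B, X) = 4 + X (G(B, X) = X + 4 = 4 + X)
-2627/(-845) + k/G(18, 29) = -2627/(-845) - 437/(4 + 29) = -2627*(-1/845) - 437/33 = 2627/845 - 437*1/33 = 2627/845 - 437/33 = -282574/27885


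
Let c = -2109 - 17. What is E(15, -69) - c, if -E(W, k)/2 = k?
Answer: 2264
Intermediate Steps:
c = -2126
E(W, k) = -2*k
E(15, -69) - c = -2*(-69) - 1*(-2126) = 138 + 2126 = 2264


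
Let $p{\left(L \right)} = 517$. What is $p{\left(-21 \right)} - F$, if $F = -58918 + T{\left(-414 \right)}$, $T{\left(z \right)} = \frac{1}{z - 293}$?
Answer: $\frac{42020546}{707} \approx 59435.0$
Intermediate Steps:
$T{\left(z \right)} = \frac{1}{-293 + z}$
$F = - \frac{41655027}{707}$ ($F = -58918 + \frac{1}{-293 - 414} = -58918 + \frac{1}{-707} = -58918 - \frac{1}{707} = - \frac{41655027}{707} \approx -58918.0$)
$p{\left(-21 \right)} - F = 517 - - \frac{41655027}{707} = 517 + \frac{41655027}{707} = \frac{42020546}{707}$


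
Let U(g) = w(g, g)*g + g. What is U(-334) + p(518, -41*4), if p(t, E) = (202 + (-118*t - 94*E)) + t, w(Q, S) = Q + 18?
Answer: 60222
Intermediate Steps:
w(Q, S) = 18 + Q
U(g) = g + g*(18 + g) (U(g) = (18 + g)*g + g = g*(18 + g) + g = g + g*(18 + g))
p(t, E) = 202 - 117*t - 94*E (p(t, E) = (202 - 118*t - 94*E) + t = 202 - 117*t - 94*E)
U(-334) + p(518, -41*4) = -334*(19 - 334) + (202 - 117*518 - (-3854)*4) = -334*(-315) + (202 - 60606 - 94*(-164)) = 105210 + (202 - 60606 + 15416) = 105210 - 44988 = 60222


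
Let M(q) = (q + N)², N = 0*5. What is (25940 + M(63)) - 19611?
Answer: 10298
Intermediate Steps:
N = 0
M(q) = q² (M(q) = (q + 0)² = q²)
(25940 + M(63)) - 19611 = (25940 + 63²) - 19611 = (25940 + 3969) - 19611 = 29909 - 19611 = 10298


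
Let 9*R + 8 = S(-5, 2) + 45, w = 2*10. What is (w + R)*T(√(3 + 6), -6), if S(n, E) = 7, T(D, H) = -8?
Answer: -1792/9 ≈ -199.11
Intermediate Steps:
w = 20
R = 44/9 (R = -8/9 + (7 + 45)/9 = -8/9 + (⅑)*52 = -8/9 + 52/9 = 44/9 ≈ 4.8889)
(w + R)*T(√(3 + 6), -6) = (20 + 44/9)*(-8) = (224/9)*(-8) = -1792/9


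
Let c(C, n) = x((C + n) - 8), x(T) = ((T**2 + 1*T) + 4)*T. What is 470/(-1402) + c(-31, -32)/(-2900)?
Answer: 123439727/1016450 ≈ 121.44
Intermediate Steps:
x(T) = T*(4 + T + T**2) (x(T) = ((T**2 + T) + 4)*T = ((T + T**2) + 4)*T = (4 + T + T**2)*T = T*(4 + T + T**2))
c(C, n) = (-8 + C + n)*(-4 + C + n + (-8 + C + n)**2) (c(C, n) = ((C + n) - 8)*(4 + ((C + n) - 8) + ((C + n) - 8)**2) = (-8 + C + n)*(4 + (-8 + C + n) + (-8 + C + n)**2) = (-8 + C + n)*(-4 + C + n + (-8 + C + n)**2))
470/(-1402) + c(-31, -32)/(-2900) = 470/(-1402) + ((-8 - 31 - 32)*(-4 - 31 - 32 + (-8 - 31 - 32)**2))/(-2900) = 470*(-1/1402) - 71*(-4 - 31 - 32 + (-71)**2)*(-1/2900) = -235/701 - 71*(-4 - 31 - 32 + 5041)*(-1/2900) = -235/701 - 71*4974*(-1/2900) = -235/701 - 353154*(-1/2900) = -235/701 + 176577/1450 = 123439727/1016450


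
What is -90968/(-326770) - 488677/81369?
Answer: -76141504049/13294474065 ≈ -5.7273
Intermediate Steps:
-90968/(-326770) - 488677/81369 = -90968*(-1/326770) - 488677*1/81369 = 45484/163385 - 488677/81369 = -76141504049/13294474065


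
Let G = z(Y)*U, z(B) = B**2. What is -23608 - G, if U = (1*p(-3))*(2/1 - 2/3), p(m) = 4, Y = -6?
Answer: -23800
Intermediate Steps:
U = 16/3 (U = (1*4)*(2/1 - 2/3) = 4*(2*1 - 2*1/3) = 4*(2 - 2/3) = 4*(4/3) = 16/3 ≈ 5.3333)
G = 192 (G = (-6)**2*(16/3) = 36*(16/3) = 192)
-23608 - G = -23608 - 1*192 = -23608 - 192 = -23800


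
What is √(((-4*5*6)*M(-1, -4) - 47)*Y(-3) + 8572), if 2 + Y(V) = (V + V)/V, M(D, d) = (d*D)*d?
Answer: 2*√2143 ≈ 92.585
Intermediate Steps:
M(D, d) = D*d² (M(D, d) = (D*d)*d = D*d²)
Y(V) = 0 (Y(V) = -2 + (V + V)/V = -2 + (2*V)/V = -2 + 2 = 0)
√(((-4*5*6)*M(-1, -4) - 47)*Y(-3) + 8572) = √(((-4*5*6)*(-1*(-4)²) - 47)*0 + 8572) = √(((-20*6)*(-1*16) - 47)*0 + 8572) = √((-120*(-16) - 47)*0 + 8572) = √((1920 - 47)*0 + 8572) = √(1873*0 + 8572) = √(0 + 8572) = √8572 = 2*√2143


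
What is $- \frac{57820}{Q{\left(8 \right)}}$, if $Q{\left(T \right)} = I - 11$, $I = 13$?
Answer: $-28910$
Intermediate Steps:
$Q{\left(T \right)} = 2$ ($Q{\left(T \right)} = 13 - 11 = 2$)
$- \frac{57820}{Q{\left(8 \right)}} = - \frac{57820}{2} = \left(-57820\right) \frac{1}{2} = -28910$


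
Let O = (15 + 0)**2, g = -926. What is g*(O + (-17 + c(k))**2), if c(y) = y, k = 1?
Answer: -445406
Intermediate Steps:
O = 225 (O = 15**2 = 225)
g*(O + (-17 + c(k))**2) = -926*(225 + (-17 + 1)**2) = -926*(225 + (-16)**2) = -926*(225 + 256) = -926*481 = -445406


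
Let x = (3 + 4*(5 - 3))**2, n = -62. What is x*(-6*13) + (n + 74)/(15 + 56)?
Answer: -670086/71 ≈ -9437.8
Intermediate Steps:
x = 121 (x = (3 + 4*2)**2 = (3 + 8)**2 = 11**2 = 121)
x*(-6*13) + (n + 74)/(15 + 56) = 121*(-6*13) + (-62 + 74)/(15 + 56) = 121*(-78) + 12/71 = -9438 + 12*(1/71) = -9438 + 12/71 = -670086/71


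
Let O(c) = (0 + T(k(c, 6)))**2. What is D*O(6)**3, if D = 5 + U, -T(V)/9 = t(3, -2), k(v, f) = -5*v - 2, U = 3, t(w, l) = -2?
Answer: 272097792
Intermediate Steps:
k(v, f) = -2 - 5*v
T(V) = 18 (T(V) = -9*(-2) = 18)
O(c) = 324 (O(c) = (0 + 18)**2 = 18**2 = 324)
D = 8 (D = 5 + 3 = 8)
D*O(6)**3 = 8*324**3 = 8*34012224 = 272097792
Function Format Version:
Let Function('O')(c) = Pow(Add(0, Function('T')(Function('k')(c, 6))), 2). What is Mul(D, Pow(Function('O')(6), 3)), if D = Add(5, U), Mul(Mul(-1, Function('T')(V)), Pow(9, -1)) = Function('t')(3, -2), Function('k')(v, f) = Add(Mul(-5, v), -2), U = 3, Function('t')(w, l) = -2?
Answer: 272097792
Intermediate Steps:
Function('k')(v, f) = Add(-2, Mul(-5, v))
Function('T')(V) = 18 (Function('T')(V) = Mul(-9, -2) = 18)
Function('O')(c) = 324 (Function('O')(c) = Pow(Add(0, 18), 2) = Pow(18, 2) = 324)
D = 8 (D = Add(5, 3) = 8)
Mul(D, Pow(Function('O')(6), 3)) = Mul(8, Pow(324, 3)) = Mul(8, 34012224) = 272097792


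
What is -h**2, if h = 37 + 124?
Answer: -25921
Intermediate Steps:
h = 161
-h**2 = -1*161**2 = -1*25921 = -25921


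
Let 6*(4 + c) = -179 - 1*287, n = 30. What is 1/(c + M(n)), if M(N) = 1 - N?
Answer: -3/332 ≈ -0.0090361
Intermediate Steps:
c = -245/3 (c = -4 + (-179 - 1*287)/6 = -4 + (-179 - 287)/6 = -4 + (⅙)*(-466) = -4 - 233/3 = -245/3 ≈ -81.667)
1/(c + M(n)) = 1/(-245/3 + (1 - 1*30)) = 1/(-245/3 + (1 - 30)) = 1/(-245/3 - 29) = 1/(-332/3) = -3/332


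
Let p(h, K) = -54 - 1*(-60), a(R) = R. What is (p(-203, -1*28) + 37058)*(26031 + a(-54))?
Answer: 962811528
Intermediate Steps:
p(h, K) = 6 (p(h, K) = -54 + 60 = 6)
(p(-203, -1*28) + 37058)*(26031 + a(-54)) = (6 + 37058)*(26031 - 54) = 37064*25977 = 962811528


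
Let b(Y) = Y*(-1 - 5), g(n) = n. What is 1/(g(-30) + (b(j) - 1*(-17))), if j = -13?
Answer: 1/65 ≈ 0.015385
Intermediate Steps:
b(Y) = -6*Y (b(Y) = Y*(-6) = -6*Y)
1/(g(-30) + (b(j) - 1*(-17))) = 1/(-30 + (-6*(-13) - 1*(-17))) = 1/(-30 + (78 + 17)) = 1/(-30 + 95) = 1/65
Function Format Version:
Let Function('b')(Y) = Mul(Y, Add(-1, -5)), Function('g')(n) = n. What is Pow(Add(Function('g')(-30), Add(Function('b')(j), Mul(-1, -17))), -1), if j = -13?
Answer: Rational(1, 65) ≈ 0.015385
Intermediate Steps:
Function('b')(Y) = Mul(-6, Y) (Function('b')(Y) = Mul(Y, -6) = Mul(-6, Y))
Pow(Add(Function('g')(-30), Add(Function('b')(j), Mul(-1, -17))), -1) = Pow(Add(-30, Add(Mul(-6, -13), Mul(-1, -17))), -1) = Pow(Add(-30, Add(78, 17)), -1) = Pow(Add(-30, 95), -1) = Pow(65, -1) = Rational(1, 65)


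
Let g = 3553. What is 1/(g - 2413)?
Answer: 1/1140 ≈ 0.00087719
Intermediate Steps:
1/(g - 2413) = 1/(3553 - 2413) = 1/1140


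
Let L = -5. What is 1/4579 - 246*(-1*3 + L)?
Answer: 9011473/4579 ≈ 1968.0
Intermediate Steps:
1/4579 - 246*(-1*3 + L) = 1/4579 - 246*(-1*3 - 5) = 1/4579 - 246*(-3 - 5) = 1/4579 - 246*(-8) = 1/4579 + 1968 = 9011473/4579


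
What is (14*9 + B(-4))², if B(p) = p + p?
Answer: 13924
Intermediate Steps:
B(p) = 2*p
(14*9 + B(-4))² = (14*9 + 2*(-4))² = (126 - 8)² = 118² = 13924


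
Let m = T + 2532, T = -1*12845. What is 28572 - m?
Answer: 38885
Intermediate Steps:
T = -12845
m = -10313 (m = -12845 + 2532 = -10313)
28572 - m = 28572 - 1*(-10313) = 28572 + 10313 = 38885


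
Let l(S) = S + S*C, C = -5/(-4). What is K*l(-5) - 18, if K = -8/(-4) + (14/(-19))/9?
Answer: -752/19 ≈ -39.579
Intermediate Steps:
C = 5/4 (C = -5*(-¼) = 5/4 ≈ 1.2500)
K = 328/171 (K = -8*(-¼) + (14*(-1/19))*(⅑) = 2 - 14/19*⅑ = 2 - 14/171 = 328/171 ≈ 1.9181)
l(S) = 9*S/4 (l(S) = S + S*(5/4) = S + 5*S/4 = 9*S/4)
K*l(-5) - 18 = 328*((9/4)*(-5))/171 - 18 = (328/171)*(-45/4) - 18 = -410/19 - 18 = -752/19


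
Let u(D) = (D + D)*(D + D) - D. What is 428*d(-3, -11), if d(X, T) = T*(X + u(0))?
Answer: 14124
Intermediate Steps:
u(D) = -D + 4*D² (u(D) = (2*D)*(2*D) - D = 4*D² - D = -D + 4*D²)
d(X, T) = T*X (d(X, T) = T*(X + 0*(-1 + 4*0)) = T*(X + 0*(-1 + 0)) = T*(X + 0*(-1)) = T*(X + 0) = T*X)
428*d(-3, -11) = 428*(-11*(-3)) = 428*33 = 14124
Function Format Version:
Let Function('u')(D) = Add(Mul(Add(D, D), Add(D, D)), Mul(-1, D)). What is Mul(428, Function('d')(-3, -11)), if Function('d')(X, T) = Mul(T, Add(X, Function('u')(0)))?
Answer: 14124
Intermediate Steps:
Function('u')(D) = Add(Mul(-1, D), Mul(4, Pow(D, 2))) (Function('u')(D) = Add(Mul(Mul(2, D), Mul(2, D)), Mul(-1, D)) = Add(Mul(4, Pow(D, 2)), Mul(-1, D)) = Add(Mul(-1, D), Mul(4, Pow(D, 2))))
Function('d')(X, T) = Mul(T, X) (Function('d')(X, T) = Mul(T, Add(X, Mul(0, Add(-1, Mul(4, 0))))) = Mul(T, Add(X, Mul(0, Add(-1, 0)))) = Mul(T, Add(X, Mul(0, -1))) = Mul(T, Add(X, 0)) = Mul(T, X))
Mul(428, Function('d')(-3, -11)) = Mul(428, Mul(-11, -3)) = Mul(428, 33) = 14124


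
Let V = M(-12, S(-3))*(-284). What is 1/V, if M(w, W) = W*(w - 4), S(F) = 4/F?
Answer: -3/18176 ≈ -0.00016505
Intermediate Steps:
M(w, W) = W*(-4 + w)
V = -18176/3 (V = ((4/(-3))*(-4 - 12))*(-284) = ((4*(-1/3))*(-16))*(-284) = -4/3*(-16)*(-284) = (64/3)*(-284) = -18176/3 ≈ -6058.7)
1/V = 1/(-18176/3) = -3/18176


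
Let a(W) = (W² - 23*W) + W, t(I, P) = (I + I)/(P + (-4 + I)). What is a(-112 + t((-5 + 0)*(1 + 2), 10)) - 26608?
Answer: -111680/9 ≈ -12409.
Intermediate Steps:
t(I, P) = 2*I/(-4 + I + P) (t(I, P) = (2*I)/(-4 + I + P) = 2*I/(-4 + I + P))
a(W) = W² - 22*W
a(-112 + t((-5 + 0)*(1 + 2), 10)) - 26608 = (-112 + 2*((-5 + 0)*(1 + 2))/(-4 + (-5 + 0)*(1 + 2) + 10))*(-22 + (-112 + 2*((-5 + 0)*(1 + 2))/(-4 + (-5 + 0)*(1 + 2) + 10))) - 26608 = (-112 + 2*(-5*3)/(-4 - 5*3 + 10))*(-22 + (-112 + 2*(-5*3)/(-4 - 5*3 + 10))) - 26608 = (-112 + 2*(-15)/(-4 - 15 + 10))*(-22 + (-112 + 2*(-15)/(-4 - 15 + 10))) - 26608 = (-112 + 2*(-15)/(-9))*(-22 + (-112 + 2*(-15)/(-9))) - 26608 = (-112 + 2*(-15)*(-⅑))*(-22 + (-112 + 2*(-15)*(-⅑))) - 26608 = (-112 + 10/3)*(-22 + (-112 + 10/3)) - 26608 = -326*(-22 - 326/3)/3 - 26608 = -326/3*(-392/3) - 26608 = 127792/9 - 26608 = -111680/9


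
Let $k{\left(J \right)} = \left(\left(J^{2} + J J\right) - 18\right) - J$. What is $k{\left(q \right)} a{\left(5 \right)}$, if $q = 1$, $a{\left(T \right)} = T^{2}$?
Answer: $-425$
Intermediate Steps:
$k{\left(J \right)} = -18 - J + 2 J^{2}$ ($k{\left(J \right)} = \left(\left(J^{2} + J^{2}\right) - 18\right) - J = \left(2 J^{2} - 18\right) - J = \left(-18 + 2 J^{2}\right) - J = -18 - J + 2 J^{2}$)
$k{\left(q \right)} a{\left(5 \right)} = \left(-18 - 1 + 2 \cdot 1^{2}\right) 5^{2} = \left(-18 - 1 + 2 \cdot 1\right) 25 = \left(-18 - 1 + 2\right) 25 = \left(-17\right) 25 = -425$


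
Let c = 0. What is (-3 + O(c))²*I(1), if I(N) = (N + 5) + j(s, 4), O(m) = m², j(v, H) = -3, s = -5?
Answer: 27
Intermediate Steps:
I(N) = 2 + N (I(N) = (N + 5) - 3 = (5 + N) - 3 = 2 + N)
(-3 + O(c))²*I(1) = (-3 + 0²)²*(2 + 1) = (-3 + 0)²*3 = (-3)²*3 = 9*3 = 27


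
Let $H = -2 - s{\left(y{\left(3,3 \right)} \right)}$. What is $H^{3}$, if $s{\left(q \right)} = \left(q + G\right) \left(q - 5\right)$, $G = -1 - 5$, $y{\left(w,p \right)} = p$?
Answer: $-512$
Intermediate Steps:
$G = -6$ ($G = -1 - 5 = -6$)
$s{\left(q \right)} = \left(-6 + q\right) \left(-5 + q\right)$ ($s{\left(q \right)} = \left(q - 6\right) \left(q - 5\right) = \left(-6 + q\right) \left(-5 + q\right)$)
$H = -8$ ($H = -2 - \left(30 + 3^{2} - 33\right) = -2 - \left(30 + 9 - 33\right) = -2 - 6 = -8$)
$H^{3} = \left(-8\right)^{3} = -512$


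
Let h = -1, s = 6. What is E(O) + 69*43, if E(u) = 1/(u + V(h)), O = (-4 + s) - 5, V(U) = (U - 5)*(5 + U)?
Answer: 80108/27 ≈ 2967.0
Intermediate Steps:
V(U) = (-5 + U)*(5 + U)
O = -3 (O = (-4 + 6) - 5 = 2 - 5 = -3)
E(u) = 1/(-24 + u) (E(u) = 1/(u + (-25 + (-1)**2)) = 1/(u + (-25 + 1)) = 1/(u - 24) = 1/(-24 + u))
E(O) + 69*43 = 1/(-24 - 3) + 69*43 = 1/(-27) + 2967 = -1/27 + 2967 = 80108/27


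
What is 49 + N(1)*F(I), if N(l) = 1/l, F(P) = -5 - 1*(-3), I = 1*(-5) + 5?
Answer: 47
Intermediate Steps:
I = 0 (I = -5 + 5 = 0)
F(P) = -2 (F(P) = -5 + 3 = -2)
49 + N(1)*F(I) = 49 - 2/1 = 49 + 1*(-2) = 49 - 2 = 47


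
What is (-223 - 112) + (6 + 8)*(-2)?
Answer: -363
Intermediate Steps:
(-223 - 112) + (6 + 8)*(-2) = -335 + 14*(-2) = -335 - 28 = -363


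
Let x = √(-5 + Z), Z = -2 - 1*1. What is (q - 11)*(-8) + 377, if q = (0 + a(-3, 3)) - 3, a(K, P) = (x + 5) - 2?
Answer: 465 - 16*I*√2 ≈ 465.0 - 22.627*I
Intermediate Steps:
Z = -3 (Z = -2 - 1 = -3)
x = 2*I*√2 (x = √(-5 - 3) = √(-8) = 2*I*√2 ≈ 2.8284*I)
a(K, P) = 3 + 2*I*√2 (a(K, P) = (2*I*√2 + 5) - 2 = (5 + 2*I*√2) - 2 = 3 + 2*I*√2)
q = 2*I*√2 (q = (0 + (3 + 2*I*√2)) - 3 = (3 + 2*I*√2) - 3 = 2*I*√2 ≈ 2.8284*I)
(q - 11)*(-8) + 377 = (2*I*√2 - 11)*(-8) + 377 = (-11 + 2*I*√2)*(-8) + 377 = (88 - 16*I*√2) + 377 = 465 - 16*I*√2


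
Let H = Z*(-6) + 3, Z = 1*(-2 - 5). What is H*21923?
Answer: 986535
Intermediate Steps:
Z = -7 (Z = 1*(-7) = -7)
H = 45 (H = -7*(-6) + 3 = 42 + 3 = 45)
H*21923 = 45*21923 = 986535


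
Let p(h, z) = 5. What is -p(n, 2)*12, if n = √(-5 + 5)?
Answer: -60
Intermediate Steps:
n = 0 (n = √0 = 0)
-p(n, 2)*12 = -1*5*12 = -5*12 = -60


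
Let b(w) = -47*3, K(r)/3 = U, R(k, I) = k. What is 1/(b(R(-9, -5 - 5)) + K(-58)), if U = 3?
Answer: -1/132 ≈ -0.0075758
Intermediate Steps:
K(r) = 9 (K(r) = 3*3 = 9)
b(w) = -141
1/(b(R(-9, -5 - 5)) + K(-58)) = 1/(-141 + 9) = 1/(-132) = -1/132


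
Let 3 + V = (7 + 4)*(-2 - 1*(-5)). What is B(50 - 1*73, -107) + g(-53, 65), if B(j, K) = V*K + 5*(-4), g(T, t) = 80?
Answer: -3150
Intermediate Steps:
V = 30 (V = -3 + (7 + 4)*(-2 - 1*(-5)) = -3 + 11*(-2 + 5) = -3 + 11*3 = -3 + 33 = 30)
B(j, K) = -20 + 30*K (B(j, K) = 30*K + 5*(-4) = 30*K - 20 = -20 + 30*K)
B(50 - 1*73, -107) + g(-53, 65) = (-20 + 30*(-107)) + 80 = (-20 - 3210) + 80 = -3230 + 80 = -3150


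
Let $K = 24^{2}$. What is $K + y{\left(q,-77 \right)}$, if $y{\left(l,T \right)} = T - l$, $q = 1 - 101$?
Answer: $599$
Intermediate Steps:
$q = -100$ ($q = 1 - 101 = -100$)
$K = 576$
$K + y{\left(q,-77 \right)} = 576 - -23 = 576 + \left(-77 + 100\right) = 576 + 23 = 599$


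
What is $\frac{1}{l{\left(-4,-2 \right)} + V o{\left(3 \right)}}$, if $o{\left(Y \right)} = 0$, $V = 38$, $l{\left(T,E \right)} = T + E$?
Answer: $- \frac{1}{6} \approx -0.16667$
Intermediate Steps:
$l{\left(T,E \right)} = E + T$
$\frac{1}{l{\left(-4,-2 \right)} + V o{\left(3 \right)}} = \frac{1}{\left(-2 - 4\right) + 38 \cdot 0} = \frac{1}{-6 + 0} = \frac{1}{-6} = - \frac{1}{6}$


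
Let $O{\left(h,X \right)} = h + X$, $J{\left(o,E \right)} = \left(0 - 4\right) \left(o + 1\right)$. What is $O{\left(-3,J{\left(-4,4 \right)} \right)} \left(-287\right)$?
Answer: $-2583$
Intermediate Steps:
$J{\left(o,E \right)} = -4 - 4 o$ ($J{\left(o,E \right)} = - 4 \left(1 + o\right) = -4 - 4 o$)
$O{\left(h,X \right)} = X + h$
$O{\left(-3,J{\left(-4,4 \right)} \right)} \left(-287\right) = \left(\left(-4 - -16\right) - 3\right) \left(-287\right) = \left(\left(-4 + 16\right) - 3\right) \left(-287\right) = \left(12 - 3\right) \left(-287\right) = 9 \left(-287\right) = -2583$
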